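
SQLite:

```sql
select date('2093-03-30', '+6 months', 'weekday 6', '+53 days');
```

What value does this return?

2093-11-25

Adding +6 months to 2093-03-30 gives 2093-09-30.
`weekday 6` advances to the next Saturday; 2093-09-30 is a Wednesday, so it moves forward to 2093-10-03.
Applying '+53 days' to 2093-10-03: counting 53 days forward gives 2093-11-25.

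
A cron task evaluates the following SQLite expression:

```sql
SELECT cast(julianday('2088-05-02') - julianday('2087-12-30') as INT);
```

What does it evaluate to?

124

1 day remains in December 2087 after the 30th (31 − 30).
January 2088: 31 days.
February 2088: 29 days (leap year).
March 2088: 31 days.
April 2088: 30 days.
Then 2 days into May 2088.
Total: 1 + 31 + 29 + 31 + 30 + 2 = 124.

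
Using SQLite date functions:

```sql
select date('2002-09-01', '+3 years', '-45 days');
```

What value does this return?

Adding +3 years to 2002-09-01 gives 2005-09-01.
Applying '-45 days' to 2005-09-01: counting 45 days back gives 2005-07-18.

2005-07-18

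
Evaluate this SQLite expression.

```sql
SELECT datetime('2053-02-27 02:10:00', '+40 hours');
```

+40 hours from 2053-02-27 02:10:00 is 2053-02-28 18:10:00 (crosses midnight).

2053-02-28 18:10:00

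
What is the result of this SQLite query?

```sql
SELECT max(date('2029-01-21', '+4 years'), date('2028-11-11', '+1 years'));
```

date('2029-01-21', '+4 years') → 2033-01-21.
date('2028-11-11', '+1 years') → 2029-11-11.
Later of the two is 2033-01-21.

2033-01-21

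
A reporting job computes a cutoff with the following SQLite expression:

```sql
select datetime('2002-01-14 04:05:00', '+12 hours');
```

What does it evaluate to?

2002-01-14 16:05:00

+12 hours from 2002-01-14 04:05:00 is 2002-01-14 16:05:00.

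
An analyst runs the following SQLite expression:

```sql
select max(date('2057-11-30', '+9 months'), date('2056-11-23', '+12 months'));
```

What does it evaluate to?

date('2057-11-30', '+9 months') → 2058-08-30.
date('2056-11-23', '+12 months') → 2057-11-23.
Later of the two is 2058-08-30.

2058-08-30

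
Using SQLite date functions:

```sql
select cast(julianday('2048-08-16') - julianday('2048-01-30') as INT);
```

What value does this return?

1 day remains in January 2048 after the 30th (31 − 30).
Full months from February 2048 through July 2048 contribute their day counts.
Then 16 days into August 2048.
Total: 1 + 29 + 31 + 30 + 31 + 30 + 31 + 16 = 199.

199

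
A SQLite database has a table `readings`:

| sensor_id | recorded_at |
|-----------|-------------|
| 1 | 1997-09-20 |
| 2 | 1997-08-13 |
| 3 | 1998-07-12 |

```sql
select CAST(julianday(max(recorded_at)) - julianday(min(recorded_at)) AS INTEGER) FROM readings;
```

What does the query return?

MIN = 1997-08-13, MAX = 1998-07-12.
18 days remain in August 1997 after the 13th (31 − 13).
Full months from September 1997 through June 1998 contribute their day counts.
Then 12 days into July 1998.
Total: 18 + 30 + 31 + 30 + 31 + 31 + 28 + 31 + 30 + 31 + 30 + 12 = 333.

333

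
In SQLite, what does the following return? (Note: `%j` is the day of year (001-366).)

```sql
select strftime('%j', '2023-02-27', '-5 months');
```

270

First apply '-5 months': 2023-02-27 → 2022-09-27.
Day-of-year for 2022-09-27: days since 2022-01-01 inclusive = 270, zero-padded to 270.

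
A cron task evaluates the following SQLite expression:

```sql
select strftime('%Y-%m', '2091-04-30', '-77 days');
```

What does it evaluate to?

2091-02

First apply '-77 days': 2091-04-30 → 2091-02-12.
`%Y-%m` extracts the year-month: 2091-02.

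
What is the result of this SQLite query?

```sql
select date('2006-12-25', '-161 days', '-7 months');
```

Applying '-161 days' to 2006-12-25: counting 161 days back gives 2006-07-17.
Adding -7 months to 2006-07-17 gives 2005-12-17.

2005-12-17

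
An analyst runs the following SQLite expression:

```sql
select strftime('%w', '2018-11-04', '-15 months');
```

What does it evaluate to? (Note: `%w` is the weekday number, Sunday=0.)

5

First apply '-15 months': 2018-11-04 → 2017-08-04.
2017-08-04 is a Friday; with Sunday=0 that is 5.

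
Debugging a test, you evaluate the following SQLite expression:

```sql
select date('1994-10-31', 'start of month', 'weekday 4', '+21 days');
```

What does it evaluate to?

1994-10-27

`start of month` rewinds 1994-10-31 to 1994-10-01.
`weekday 4` advances to the next Thursday; 1994-10-01 is a Saturday, so it moves forward to 1994-10-06.
Advancing 21 more days within October lands on 1994-10-27.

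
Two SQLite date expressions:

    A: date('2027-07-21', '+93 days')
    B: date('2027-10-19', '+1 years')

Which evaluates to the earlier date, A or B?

A = 2027-10-22.
B = 2028-10-19.
A is earlier.

A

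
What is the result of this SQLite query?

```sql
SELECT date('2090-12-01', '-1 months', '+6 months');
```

Adding -1 month to 2090-12-01 gives 2090-11-01.
Adding +6 months to 2090-11-01 gives 2091-05-01.

2091-05-01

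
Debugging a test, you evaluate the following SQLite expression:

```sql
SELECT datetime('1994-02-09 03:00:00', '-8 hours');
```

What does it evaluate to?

-8 hours from 1994-02-09 03:00:00 is 1994-02-08 19:00:00 (crosses midnight).

1994-02-08 19:00:00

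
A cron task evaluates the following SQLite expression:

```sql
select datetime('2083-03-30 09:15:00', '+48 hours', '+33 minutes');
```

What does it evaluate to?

2083-04-01 09:48:00

+48 hours from 2083-03-30 09:15:00 is 2083-04-01 09:15:00 (crosses midnight).
+33 minutes from 2083-04-01 09:15:00 is 2083-04-01 09:48:00.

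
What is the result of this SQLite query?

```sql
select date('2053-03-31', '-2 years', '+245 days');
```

Adding -2 years to 2053-03-31 gives 2051-03-31.
Applying '+245 days' to 2051-03-31: counting 245 days forward gives 2051-12-01.

2051-12-01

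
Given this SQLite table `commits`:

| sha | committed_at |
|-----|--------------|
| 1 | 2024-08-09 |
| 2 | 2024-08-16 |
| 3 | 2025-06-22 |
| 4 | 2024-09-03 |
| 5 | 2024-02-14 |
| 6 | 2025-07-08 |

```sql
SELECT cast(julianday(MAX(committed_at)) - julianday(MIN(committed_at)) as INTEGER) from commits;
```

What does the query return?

MIN = 2024-02-14, MAX = 2025-07-08.
15 days remain in February 2024 after the 14th (29 − 14).
Full months from March 2024 through June 2025 contribute their day counts.
Then 8 days into July 2025.
Total: 15 + 31 + 30 + 31 + 30 + 31 + 31 + 30 + 31 + 30 + 31 + 31 + 28 + 31 + 30 + 31 + 30 + 8 = 510.

510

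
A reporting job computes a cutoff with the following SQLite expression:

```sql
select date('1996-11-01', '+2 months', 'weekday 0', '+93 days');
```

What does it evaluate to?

1997-04-08

Adding +2 months to 1996-11-01 gives 1997-01-01.
`weekday 0` advances to the next Sunday; 1997-01-01 is a Wednesday, so it moves forward to 1997-01-05.
Applying '+93 days' to 1997-01-05: counting 93 days forward gives 1997-04-08.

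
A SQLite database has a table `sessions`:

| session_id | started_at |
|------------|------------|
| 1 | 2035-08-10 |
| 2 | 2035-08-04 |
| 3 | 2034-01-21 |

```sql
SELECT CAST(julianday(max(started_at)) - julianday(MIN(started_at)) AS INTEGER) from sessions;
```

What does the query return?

566

MIN = 2034-01-21, MAX = 2035-08-10.
10 days remain in January 2034 after the 21st (31 − 21).
Full months from February 2034 through July 2035 contribute their day counts.
Then 10 days into August 2035.
Total: 10 + 28 + 31 + 30 + 31 + 30 + 31 + 31 + 30 + 31 + 30 + 31 + 31 + 28 + 31 + 30 + 31 + 30 + 31 + 10 = 566.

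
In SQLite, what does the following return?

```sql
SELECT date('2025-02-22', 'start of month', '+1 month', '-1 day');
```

`start of month` rewinds 2025-02-22 to 2025-02-01.
Adding +1 month to 2025-02-01 gives 2025-03-01.
Going back 1 day from 2025-03-01 reaches 2025-02-28 (last day of February, 28 days).

2025-02-28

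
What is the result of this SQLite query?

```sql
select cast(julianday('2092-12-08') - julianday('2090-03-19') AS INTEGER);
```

995

12 days remain in March 2090 after the 19th (31 − 19).
Full months from April 2090 through November 2092 contribute their day counts.
Then 8 days into December 2092.
Total: 12 + 30 + 31 + 30 + 31 + 31 + 30 + 31 + 30 + 31 + 31 + 28 + 31 + 30 + 31 + 30 + 31 + 31 + 30 + 31 + 30 + 31 + 31 + 29 + 31 + 30 + 31 + 30 + 31 + 31 + 30 + 31 + 30 + 8 = 995.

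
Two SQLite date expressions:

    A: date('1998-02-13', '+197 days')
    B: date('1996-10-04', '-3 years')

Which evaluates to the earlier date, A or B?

A = 1998-08-29.
B = 1993-10-04.
B is earlier.

B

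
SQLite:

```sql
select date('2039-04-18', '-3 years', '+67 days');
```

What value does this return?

Adding -3 years to 2039-04-18 gives 2036-04-18.
Applying '+67 days' to 2036-04-18: counting 67 days forward gives 2036-06-24.

2036-06-24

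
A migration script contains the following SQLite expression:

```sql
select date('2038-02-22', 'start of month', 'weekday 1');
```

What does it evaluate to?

2038-02-01

`start of month` rewinds 2038-02-22 to 2038-02-01.
`weekday 1` advances to the next Monday; 2038-02-01 is already a Monday, so it stays at 2038-02-01.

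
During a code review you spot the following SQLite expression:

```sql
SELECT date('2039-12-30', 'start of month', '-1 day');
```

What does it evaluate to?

2039-11-30

`start of month` rewinds 2039-12-30 to 2039-12-01.
Going back 1 day from 2039-12-01 reaches 2039-11-30 (last day of November, 30 days).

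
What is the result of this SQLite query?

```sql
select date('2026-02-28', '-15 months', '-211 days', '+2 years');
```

Adding -15 months to 2026-02-28 gives 2024-11-28.
Applying '-211 days' to 2024-11-28: counting 211 days back gives 2024-05-01.
Adding +2 years to 2024-05-01 gives 2026-05-01.

2026-05-01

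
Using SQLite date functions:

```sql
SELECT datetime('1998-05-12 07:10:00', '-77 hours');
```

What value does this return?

-77 hours from 1998-05-12 07:10:00 is 1998-05-09 02:10:00 (crosses midnight).

1998-05-09 02:10:00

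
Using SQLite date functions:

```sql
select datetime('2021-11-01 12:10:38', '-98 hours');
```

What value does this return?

2021-10-28 10:10:38

-98 hours from 2021-11-01 12:10:38 is 2021-10-28 10:10:38 (crosses midnight).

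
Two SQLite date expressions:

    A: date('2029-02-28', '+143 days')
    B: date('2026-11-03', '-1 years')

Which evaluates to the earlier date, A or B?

B

A = 2029-07-21.
B = 2025-11-03.
B is earlier.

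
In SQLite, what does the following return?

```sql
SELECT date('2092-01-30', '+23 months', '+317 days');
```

Adding +23 months to 2092-01-30 gives 2093-12-30.
Applying '+317 days' to 2093-12-30: counting 317 days forward gives 2094-11-12.

2094-11-12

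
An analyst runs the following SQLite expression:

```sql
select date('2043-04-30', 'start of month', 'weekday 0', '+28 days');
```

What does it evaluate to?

2043-05-03

`start of month` rewinds 2043-04-30 to 2043-04-01.
`weekday 0` advances to the next Sunday; 2043-04-01 is a Wednesday, so it moves forward to 2043-04-05.
April 2043 has 30 days; 25 remain after the 5th, so 26 days reach 2043-05-01.
Advancing 2 more days within May lands on 2043-05-03.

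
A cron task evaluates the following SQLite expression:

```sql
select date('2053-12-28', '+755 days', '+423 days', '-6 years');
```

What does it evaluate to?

Applying '+755 days' to 2053-12-28: counting 755 days forward gives 2056-01-22.
Applying '+423 days' to 2056-01-22: counting 423 days forward gives 2057-03-20.
Adding -6 years to 2057-03-20 gives 2051-03-20.

2051-03-20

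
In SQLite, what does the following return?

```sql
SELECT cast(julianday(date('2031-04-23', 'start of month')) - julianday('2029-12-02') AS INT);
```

485

`start of month` rewinds 2031-04-23 to 2031-04-01.
29 days remain in December 2029 after the 2nd (31 − 2).
Full months from January 2030 through March 2031 contribute their day counts.
Then 1 day into April 2031.
Total: 29 + 31 + 28 + 31 + 30 + 31 + 30 + 31 + 31 + 30 + 31 + 30 + 31 + 31 + 28 + 31 + 1 = 485.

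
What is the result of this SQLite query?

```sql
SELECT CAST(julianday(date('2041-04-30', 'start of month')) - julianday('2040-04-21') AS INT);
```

`start of month` rewinds 2041-04-30 to 2041-04-01.
9 days remain in April 2040 after the 21st (30 − 21).
Full months from May 2040 through March 2041 contribute their day counts.
Then 1 day into April 2041.
Total: 9 + 31 + 30 + 31 + 31 + 30 + 31 + 30 + 31 + 31 + 28 + 31 + 1 = 345.

345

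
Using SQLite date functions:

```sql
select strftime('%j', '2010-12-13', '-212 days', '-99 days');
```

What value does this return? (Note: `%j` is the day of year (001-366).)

036

First apply '-212 days', '-99 days': 2010-12-13 → 2010-02-05.
Day-of-year for 2010-02-05: days since 2010-01-01 inclusive = 36, zero-padded to 036.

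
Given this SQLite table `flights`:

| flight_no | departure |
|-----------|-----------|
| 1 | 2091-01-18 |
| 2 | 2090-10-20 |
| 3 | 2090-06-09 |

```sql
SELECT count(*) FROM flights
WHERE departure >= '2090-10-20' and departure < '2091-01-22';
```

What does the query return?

Rows in [2090-10-20, 2091-01-22): 2091-01-18, 2090-10-20 → 2 rows.

2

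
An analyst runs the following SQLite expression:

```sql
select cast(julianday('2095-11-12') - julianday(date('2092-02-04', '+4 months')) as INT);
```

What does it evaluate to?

Adding +4 months to 2092-02-04 gives 2092-06-04.
26 days remain in June 2092 after the 4th (30 − 4).
Full months from July 2092 through October 2095 contribute their day counts.
Then 12 days into November 2095.
Total: 26 + 31 + 31 + 30 + 31 + 30 + 31 + 31 + 28 + 31 + 30 + 31 + 30 + 31 + 31 + 30 + 31 + 30 + 31 + 31 + 28 + 31 + 30 + 31 + 30 + 31 + 31 + 30 + 31 + 30 + 31 + 31 + 28 + 31 + 30 + 31 + 30 + 31 + 31 + 30 + 31 + 12 = 1256.

1256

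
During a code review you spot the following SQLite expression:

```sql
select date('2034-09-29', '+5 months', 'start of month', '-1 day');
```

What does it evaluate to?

Adding +5 months to 2034-09-29 targets 2035-02-29. February 2035 has only 28 days, so SQLite normalizes the 1-day overflow forward to 2035-03-01.
`start of month` rewinds 2035-03-01 to 2035-03-01.
Going back 1 day from 2035-03-01 reaches 2035-02-28 (last day of February, 28 days).

2035-02-28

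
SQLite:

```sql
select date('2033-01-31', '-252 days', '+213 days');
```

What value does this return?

2032-12-23

Applying '-252 days' to 2033-01-31: counting 252 days back gives 2032-05-24.
Applying '+213 days' to 2032-05-24: counting 213 days forward gives 2032-12-23.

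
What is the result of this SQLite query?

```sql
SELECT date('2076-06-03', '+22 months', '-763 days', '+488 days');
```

Adding +22 months to 2076-06-03 gives 2078-04-03.
Applying '-763 days' to 2078-04-03: counting 763 days back gives 2076-03-01.
Applying '+488 days' to 2076-03-01: counting 488 days forward gives 2077-07-02.

2077-07-02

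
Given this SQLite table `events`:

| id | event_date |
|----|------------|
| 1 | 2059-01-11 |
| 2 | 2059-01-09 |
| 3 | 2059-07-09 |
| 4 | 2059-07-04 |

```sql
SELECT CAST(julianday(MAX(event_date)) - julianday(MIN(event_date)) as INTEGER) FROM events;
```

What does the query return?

MIN = 2059-01-09, MAX = 2059-07-09.
22 days remain in January 2059 after the 9th (31 − 9).
February 2059: 28 days.
March 2059: 31 days.
April 2059: 30 days.
May 2059: 31 days.
June 2059: 30 days.
Then 9 days into July 2059.
Total: 22 + 28 + 31 + 30 + 31 + 30 + 9 = 181.

181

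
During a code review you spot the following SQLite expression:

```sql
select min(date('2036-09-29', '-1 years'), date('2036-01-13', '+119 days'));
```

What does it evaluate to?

date('2036-09-29', '-1 years') → 2035-09-29.
date('2036-01-13', '+119 days') → 2036-05-11.
Earlier of the two is 2035-09-29.

2035-09-29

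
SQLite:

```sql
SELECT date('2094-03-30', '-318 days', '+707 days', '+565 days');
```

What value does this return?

2096-11-08

Applying '-318 days' to 2094-03-30: counting 318 days back gives 2093-05-16.
Applying '+707 days' to 2093-05-16: counting 707 days forward gives 2095-04-23.
Applying '+565 days' to 2095-04-23: counting 565 days forward gives 2096-11-08.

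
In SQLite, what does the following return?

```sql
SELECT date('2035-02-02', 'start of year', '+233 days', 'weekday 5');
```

`start of year` rewinds 2035-02-02 to 2035-01-01.
Applying '+233 days' to 2035-01-01: counting 233 days forward gives 2035-08-22.
`weekday 5` advances to the next Friday; 2035-08-22 is a Wednesday, so it moves forward to 2035-08-24.

2035-08-24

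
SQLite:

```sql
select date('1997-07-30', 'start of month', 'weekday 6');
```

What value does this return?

1997-07-05

`start of month` rewinds 1997-07-30 to 1997-07-01.
`weekday 6` advances to the next Saturday; 1997-07-01 is a Tuesday, so it moves forward to 1997-07-05.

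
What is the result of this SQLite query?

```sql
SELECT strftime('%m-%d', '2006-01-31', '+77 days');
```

04-18

First apply '+77 days': 2006-01-31 → 2006-04-18.
`%m-%d` extracts the month-day: 04-18.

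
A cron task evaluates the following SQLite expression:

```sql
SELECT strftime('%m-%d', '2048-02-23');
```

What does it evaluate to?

02-23

`%m-%d` extracts the month-day: 02-23.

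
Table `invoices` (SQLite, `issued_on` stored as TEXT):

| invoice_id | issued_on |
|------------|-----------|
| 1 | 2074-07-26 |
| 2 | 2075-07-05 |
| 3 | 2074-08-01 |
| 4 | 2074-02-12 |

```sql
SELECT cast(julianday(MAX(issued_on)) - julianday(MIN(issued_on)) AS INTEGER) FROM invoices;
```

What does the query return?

508

MIN = 2074-02-12, MAX = 2075-07-05.
16 days remain in February 2074 after the 12th (28 − 12).
Full months from March 2074 through June 2075 contribute their day counts.
Then 5 days into July 2075.
Total: 16 + 31 + 30 + 31 + 30 + 31 + 31 + 30 + 31 + 30 + 31 + 31 + 28 + 31 + 30 + 31 + 30 + 5 = 508.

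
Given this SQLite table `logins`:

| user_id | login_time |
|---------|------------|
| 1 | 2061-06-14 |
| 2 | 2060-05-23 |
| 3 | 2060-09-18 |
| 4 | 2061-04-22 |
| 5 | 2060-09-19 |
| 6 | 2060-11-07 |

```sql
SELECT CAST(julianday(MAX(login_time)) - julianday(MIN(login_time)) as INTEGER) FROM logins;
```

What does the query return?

387

MIN = 2060-05-23, MAX = 2061-06-14.
8 days remain in May 2060 after the 23rd (31 − 23).
Full months from June 2060 through May 2061 contribute their day counts.
Then 14 days into June 2061.
Total: 8 + 30 + 31 + 31 + 30 + 31 + 30 + 31 + 31 + 28 + 31 + 30 + 31 + 14 = 387.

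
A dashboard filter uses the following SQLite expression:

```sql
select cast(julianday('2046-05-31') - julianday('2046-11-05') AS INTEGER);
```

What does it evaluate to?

-158

0 days remain in May 2046 after the 31st (31 − 31).
June 2046: 30 days.
July 2046: 31 days.
August 2046: 31 days.
September 2046: 30 days.
October 2046: 31 days.
Then 5 days into November 2046.
Total: 0 + 30 + 31 + 31 + 30 + 31 + 5 = 158.
The subtraction is earlier − later, so the result is −158 → -158.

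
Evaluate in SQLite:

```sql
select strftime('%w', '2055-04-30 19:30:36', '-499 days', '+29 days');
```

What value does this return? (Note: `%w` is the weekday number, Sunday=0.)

4

First apply '-499 days', '+29 days': 2055-04-30 19:30:36 → 2054-01-15 19:30:36.
2054-01-15 is a Thursday; with Sunday=0 that is 4.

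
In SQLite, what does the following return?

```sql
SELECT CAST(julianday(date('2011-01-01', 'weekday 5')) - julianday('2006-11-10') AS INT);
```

`weekday 5` advances to the next Friday; 2011-01-01 is a Saturday, so it moves forward to 2011-01-07.
20 days remain in November 2006 after the 10th (30 − 10).
Full months from December 2006 through December 2010 contribute their day counts.
Then 7 days into January 2011.
Total: 20 + 31 + 31 + 28 + 31 + 30 + 31 + 30 + 31 + 31 + 30 + 31 + 30 + 31 + 31 + 29 + 31 + 30 + 31 + 30 + 31 + 31 + 30 + 31 + 30 + 31 + 31 + 28 + 31 + 30 + 31 + 30 + 31 + 31 + 30 + 31 + 30 + 31 + 31 + 28 + 31 + 30 + 31 + 30 + 31 + 31 + 30 + 31 + 30 + 31 + 7 = 1519.

1519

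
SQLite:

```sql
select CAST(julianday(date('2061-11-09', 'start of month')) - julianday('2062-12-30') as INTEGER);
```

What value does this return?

-424

`start of month` rewinds 2061-11-09 to 2061-11-01.
29 days remain in November 2061 after the 1st (30 − 1).
Full months from December 2061 through November 2062 contribute their day counts.
Then 30 days into December 2062.
Total: 29 + 31 + 31 + 28 + 31 + 30 + 31 + 30 + 31 + 31 + 30 + 31 + 30 + 30 = 424.
The subtraction is earlier − later, so the result is −424 → -424.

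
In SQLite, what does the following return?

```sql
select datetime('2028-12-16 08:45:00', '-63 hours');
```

-63 hours from 2028-12-16 08:45:00 is 2028-12-13 17:45:00 (crosses midnight).

2028-12-13 17:45:00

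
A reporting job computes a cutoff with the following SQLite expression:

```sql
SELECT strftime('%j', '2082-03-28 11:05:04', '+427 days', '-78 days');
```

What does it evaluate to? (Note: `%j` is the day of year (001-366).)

First apply '+427 days', '-78 days': 2082-03-28 11:05:04 → 2083-03-12 11:05:04.
Day-of-year for 2083-03-12: days since 2083-01-01 inclusive = 71, zero-padded to 071.

071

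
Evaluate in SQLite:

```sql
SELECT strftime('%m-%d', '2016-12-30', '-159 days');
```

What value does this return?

07-24

First apply '-159 days': 2016-12-30 → 2016-07-24.
`%m-%d` extracts the month-day: 07-24.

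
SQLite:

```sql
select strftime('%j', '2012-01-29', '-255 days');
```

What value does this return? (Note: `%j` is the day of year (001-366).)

First apply '-255 days': 2012-01-29 → 2011-05-19.
Day-of-year for 2011-05-19: days since 2011-01-01 inclusive = 139, zero-padded to 139.

139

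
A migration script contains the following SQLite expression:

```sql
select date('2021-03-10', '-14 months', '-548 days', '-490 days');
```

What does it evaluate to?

Adding -14 months to 2021-03-10 gives 2020-01-10.
Applying '-548 days' to 2020-01-10: counting 548 days back gives 2018-07-11.
Applying '-490 days' to 2018-07-11: counting 490 days back gives 2017-03-08.

2017-03-08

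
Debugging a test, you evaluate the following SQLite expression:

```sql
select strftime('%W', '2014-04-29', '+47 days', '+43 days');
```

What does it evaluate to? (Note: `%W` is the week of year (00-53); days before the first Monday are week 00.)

First apply '+47 days', '+43 days': 2014-04-29 → 2014-07-28.
2014-07-28 is a Monday. SQLite's %W counts Mondays since the year started; the result is 30.

30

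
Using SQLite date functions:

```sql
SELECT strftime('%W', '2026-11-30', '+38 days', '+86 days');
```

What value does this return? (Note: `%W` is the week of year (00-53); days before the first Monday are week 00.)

First apply '+38 days', '+86 days': 2026-11-30 → 2027-04-03.
2027-04-03 is a Saturday. SQLite's %W counts Mondays since the year started; the result is 13.

13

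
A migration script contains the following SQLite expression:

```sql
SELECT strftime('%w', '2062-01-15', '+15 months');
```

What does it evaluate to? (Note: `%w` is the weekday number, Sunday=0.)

0

First apply '+15 months': 2062-01-15 → 2063-04-15.
2063-04-15 is a Sunday; with Sunday=0 that is 0.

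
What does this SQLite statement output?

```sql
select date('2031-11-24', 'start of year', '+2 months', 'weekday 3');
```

2031-03-05

`start of year` rewinds 2031-11-24 to 2031-01-01.
Adding +2 months to 2031-01-01 gives 2031-03-01.
`weekday 3` advances to the next Wednesday; 2031-03-01 is a Saturday, so it moves forward to 2031-03-05.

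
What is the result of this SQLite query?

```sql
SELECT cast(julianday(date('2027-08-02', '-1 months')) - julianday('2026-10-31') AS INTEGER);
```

Adding -1 month to 2027-08-02 gives 2027-07-02.
0 days remain in October 2026 after the 31st (31 − 31).
Full months from November 2026 through June 2027 contribute their day counts.
Then 2 days into July 2027.
Total: 0 + 30 + 31 + 31 + 28 + 31 + 30 + 31 + 30 + 2 = 244.

244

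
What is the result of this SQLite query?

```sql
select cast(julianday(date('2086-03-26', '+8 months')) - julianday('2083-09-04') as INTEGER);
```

Adding +8 months to 2086-03-26 gives 2086-11-26.
26 days remain in September 2083 after the 4th (30 − 4).
Full months from October 2083 through October 2086 contribute their day counts.
Then 26 days into November 2086.
Total: 26 + 31 + 30 + 31 + 31 + 29 + 31 + 30 + 31 + 30 + 31 + 31 + 30 + 31 + 30 + 31 + 31 + 28 + 31 + 30 + 31 + 30 + 31 + 31 + 30 + 31 + 30 + 31 + 31 + 28 + 31 + 30 + 31 + 30 + 31 + 31 + 30 + 31 + 26 = 1179.

1179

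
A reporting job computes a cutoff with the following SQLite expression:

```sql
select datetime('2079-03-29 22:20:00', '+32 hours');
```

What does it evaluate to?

+32 hours from 2079-03-29 22:20:00 is 2079-03-31 06:20:00 (crosses midnight).

2079-03-31 06:20:00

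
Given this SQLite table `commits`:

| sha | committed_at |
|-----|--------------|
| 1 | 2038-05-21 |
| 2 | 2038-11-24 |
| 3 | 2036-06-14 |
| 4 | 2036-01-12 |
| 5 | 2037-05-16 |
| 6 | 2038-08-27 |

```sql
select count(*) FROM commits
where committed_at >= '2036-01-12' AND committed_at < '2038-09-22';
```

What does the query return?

5

Rows in [2036-01-12, 2038-09-22): 2038-05-21, 2036-06-14, 2036-01-12, 2037-05-16, 2038-08-27 → 5 rows.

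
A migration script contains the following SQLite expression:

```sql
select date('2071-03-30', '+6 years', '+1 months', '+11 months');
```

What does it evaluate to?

2078-03-30

Adding +6 years to 2071-03-30 gives 2077-03-30.
Adding +1 month to 2077-03-30 gives 2077-04-30.
Adding +11 months to 2077-04-30 gives 2078-03-30.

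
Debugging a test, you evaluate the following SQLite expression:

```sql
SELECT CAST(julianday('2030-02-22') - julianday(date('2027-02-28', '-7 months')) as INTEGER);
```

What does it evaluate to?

Adding -7 months to 2027-02-28 gives 2026-07-28.
3 days remain in July 2026 after the 28th (31 − 28).
Full months from August 2026 through January 2030 contribute their day counts.
Then 22 days into February 2030.
Total: 3 + 31 + 30 + 31 + 30 + 31 + 31 + 28 + 31 + 30 + 31 + 30 + 31 + 31 + 30 + 31 + 30 + 31 + 31 + 29 + 31 + 30 + 31 + 30 + 31 + 31 + 30 + 31 + 30 + 31 + 31 + 28 + 31 + 30 + 31 + 30 + 31 + 31 + 30 + 31 + 30 + 31 + 31 + 22 = 1305.

1305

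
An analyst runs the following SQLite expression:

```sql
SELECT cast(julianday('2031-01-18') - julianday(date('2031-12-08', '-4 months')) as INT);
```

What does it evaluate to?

-202

Adding -4 months to 2031-12-08 gives 2031-08-08.
13 days remain in January 2031 after the 18th (31 − 18).
Full months from February 2031 through July 2031 contribute their day counts.
Then 8 days into August 2031.
Total: 13 + 28 + 31 + 30 + 31 + 30 + 31 + 8 = 202.
The subtraction is earlier − later, so the result is −202 → -202.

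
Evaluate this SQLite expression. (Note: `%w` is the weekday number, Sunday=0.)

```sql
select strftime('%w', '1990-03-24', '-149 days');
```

4

First apply '-149 days': 1990-03-24 → 1989-10-26.
1989-10-26 is a Thursday; with Sunday=0 that is 4.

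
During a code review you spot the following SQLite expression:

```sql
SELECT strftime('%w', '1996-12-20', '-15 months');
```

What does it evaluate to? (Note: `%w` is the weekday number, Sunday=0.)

3

First apply '-15 months': 1996-12-20 → 1995-09-20.
1995-09-20 is a Wednesday; with Sunday=0 that is 3.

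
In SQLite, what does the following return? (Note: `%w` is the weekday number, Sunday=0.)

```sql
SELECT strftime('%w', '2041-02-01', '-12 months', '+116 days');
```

0

First apply '-12 months', '+116 days': 2041-02-01 → 2040-05-27.
2040-05-27 is a Sunday; with Sunday=0 that is 0.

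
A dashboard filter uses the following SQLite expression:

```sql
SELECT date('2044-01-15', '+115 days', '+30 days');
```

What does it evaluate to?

Applying '+115 days' to 2044-01-15: counting 115 days forward gives 2044-05-09.
May 2044 has 31 days; 22 remain after the 9th, so 23 days reach 2044-06-01.
Advancing 7 more days within June lands on 2044-06-08.

2044-06-08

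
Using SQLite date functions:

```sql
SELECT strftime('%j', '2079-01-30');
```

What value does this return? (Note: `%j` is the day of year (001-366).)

030

Day-of-year for 2079-01-30: days since 2079-01-01 inclusive = 30, zero-padded to 030.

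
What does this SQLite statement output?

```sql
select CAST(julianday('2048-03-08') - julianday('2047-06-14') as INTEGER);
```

16 days remain in June 2047 after the 14th (30 − 14).
Full months from July 2047 through February 2048 contribute their day counts.
Then 8 days into March 2048.
Total: 16 + 31 + 31 + 30 + 31 + 30 + 31 + 31 + 29 + 8 = 268.

268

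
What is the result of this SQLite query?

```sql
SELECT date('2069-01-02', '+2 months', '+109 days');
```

Adding +2 months to 2069-01-02 gives 2069-03-02.
Applying '+109 days' to 2069-03-02: counting 109 days forward gives 2069-06-19.

2069-06-19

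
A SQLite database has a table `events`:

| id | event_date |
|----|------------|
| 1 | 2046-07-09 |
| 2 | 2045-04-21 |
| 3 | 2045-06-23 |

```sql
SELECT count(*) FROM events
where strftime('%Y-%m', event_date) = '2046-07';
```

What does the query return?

Rows with year-month 2046-07: 2046-07-09 → 1.

1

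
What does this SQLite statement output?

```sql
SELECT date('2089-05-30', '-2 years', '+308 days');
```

2088-04-02

Adding -2 years to 2089-05-30 gives 2087-05-30.
Applying '+308 days' to 2087-05-30: counting 308 days forward gives 2088-04-02.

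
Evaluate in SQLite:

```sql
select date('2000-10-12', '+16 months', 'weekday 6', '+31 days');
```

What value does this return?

2002-03-19

Adding +16 months to 2000-10-12 gives 2002-02-12.
`weekday 6` advances to the next Saturday; 2002-02-12 is a Tuesday, so it moves forward to 2002-02-16.
February 2002 has 28 days; 12 remain after the 16th, so 13 days reach 2002-03-01.
Advancing 18 more days within March lands on 2002-03-19.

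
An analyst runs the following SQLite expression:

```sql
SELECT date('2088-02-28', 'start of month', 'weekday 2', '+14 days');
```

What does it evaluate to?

`start of month` rewinds 2088-02-28 to 2088-02-01.
`weekday 2` advances to the next Tuesday; 2088-02-01 is a Sunday, so it moves forward to 2088-02-03.
Advancing 14 more days within February lands on 2088-02-17.

2088-02-17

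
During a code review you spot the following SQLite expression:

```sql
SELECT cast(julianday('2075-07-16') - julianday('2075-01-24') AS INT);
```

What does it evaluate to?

7 days remain in January 2075 after the 24th (31 − 24).
February 2075: 28 days.
March 2075: 31 days.
April 2075: 30 days.
May 2075: 31 days.
June 2075: 30 days.
Then 16 days into July 2075.
Total: 7 + 28 + 31 + 30 + 31 + 30 + 16 = 173.

173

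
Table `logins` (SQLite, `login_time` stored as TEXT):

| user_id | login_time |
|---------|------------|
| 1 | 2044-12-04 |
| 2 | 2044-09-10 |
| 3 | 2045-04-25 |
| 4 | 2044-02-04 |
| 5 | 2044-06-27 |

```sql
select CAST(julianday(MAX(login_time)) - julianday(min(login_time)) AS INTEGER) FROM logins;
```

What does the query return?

446

MIN = 2044-02-04, MAX = 2045-04-25.
25 days remain in February 2044 after the 4th (29 − 4).
Full months from March 2044 through March 2045 contribute their day counts.
Then 25 days into April 2045.
Total: 25 + 31 + 30 + 31 + 30 + 31 + 31 + 30 + 31 + 30 + 31 + 31 + 28 + 31 + 25 = 446.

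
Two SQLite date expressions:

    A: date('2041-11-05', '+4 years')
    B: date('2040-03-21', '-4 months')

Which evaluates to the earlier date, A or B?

B

A = 2045-11-05.
B = 2039-11-21.
B is earlier.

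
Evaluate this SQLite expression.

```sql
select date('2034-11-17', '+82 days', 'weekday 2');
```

Applying '+82 days' to 2034-11-17: counting 82 days forward gives 2035-02-07.
`weekday 2` advances to the next Tuesday; 2035-02-07 is a Wednesday, so it moves forward to 2035-02-13.

2035-02-13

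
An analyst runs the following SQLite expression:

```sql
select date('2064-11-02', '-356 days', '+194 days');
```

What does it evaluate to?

2064-05-24

Applying '-356 days' to 2064-11-02: counting 356 days back gives 2063-11-12.
Applying '+194 days' to 2063-11-12: counting 194 days forward gives 2064-05-24.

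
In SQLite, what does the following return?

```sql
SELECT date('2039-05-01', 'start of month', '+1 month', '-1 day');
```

2039-05-31

`start of month` rewinds 2039-05-01 to 2039-05-01.
Adding +1 month to 2039-05-01 gives 2039-06-01.
Going back 1 day from 2039-06-01 reaches 2039-05-31 (last day of May, 31 days).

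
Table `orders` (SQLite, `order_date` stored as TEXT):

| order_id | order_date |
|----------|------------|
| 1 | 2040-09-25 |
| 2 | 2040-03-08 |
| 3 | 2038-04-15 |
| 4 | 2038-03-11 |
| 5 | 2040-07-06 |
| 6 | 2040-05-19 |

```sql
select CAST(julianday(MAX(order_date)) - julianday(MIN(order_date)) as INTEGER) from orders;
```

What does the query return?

MIN = 2038-03-11, MAX = 2040-09-25.
20 days remain in March 2038 after the 11th (31 − 11).
Full months from April 2038 through August 2040 contribute their day counts.
Then 25 days into September 2040.
Total: 20 + 30 + 31 + 30 + 31 + 31 + 30 + 31 + 30 + 31 + 31 + 28 + 31 + 30 + 31 + 30 + 31 + 31 + 30 + 31 + 30 + 31 + 31 + 29 + 31 + 30 + 31 + 30 + 31 + 31 + 25 = 929.

929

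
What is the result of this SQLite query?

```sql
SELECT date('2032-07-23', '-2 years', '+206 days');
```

Adding -2 years to 2032-07-23 gives 2030-07-23.
Applying '+206 days' to 2030-07-23: counting 206 days forward gives 2031-02-14.

2031-02-14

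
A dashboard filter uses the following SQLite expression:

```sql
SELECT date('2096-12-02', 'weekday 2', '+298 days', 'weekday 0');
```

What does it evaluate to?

2097-09-29

`weekday 2` advances to the next Tuesday; 2096-12-02 is a Sunday, so it moves forward to 2096-12-04.
Applying '+298 days' to 2096-12-04: counting 298 days forward gives 2097-09-28.
`weekday 0` advances to the next Sunday; 2097-09-28 is a Saturday, so it moves forward to 2097-09-29.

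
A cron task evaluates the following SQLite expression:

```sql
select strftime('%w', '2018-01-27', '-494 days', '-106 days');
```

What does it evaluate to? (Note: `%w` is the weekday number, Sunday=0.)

1

First apply '-494 days', '-106 days': 2018-01-27 → 2016-06-06.
2016-06-06 is a Monday; with Sunday=0 that is 1.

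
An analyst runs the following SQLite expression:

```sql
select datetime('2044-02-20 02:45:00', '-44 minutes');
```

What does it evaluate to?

2044-02-20 02:01:00

-44 minutes from 2044-02-20 02:45:00 is 2044-02-20 02:01:00.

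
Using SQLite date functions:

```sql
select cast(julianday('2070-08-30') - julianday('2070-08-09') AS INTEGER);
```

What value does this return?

21

Both dates are in August 2070: 30 − 9 = 21.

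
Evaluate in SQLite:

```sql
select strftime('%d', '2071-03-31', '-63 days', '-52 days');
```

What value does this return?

06

First apply '-63 days', '-52 days': 2071-03-31 → 2070-12-06.
`%d` extracts the 2-digit day of month: 06.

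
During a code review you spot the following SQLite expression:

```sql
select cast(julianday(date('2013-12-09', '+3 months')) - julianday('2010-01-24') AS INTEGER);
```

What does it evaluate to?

1505

Adding +3 months to 2013-12-09 gives 2014-03-09.
7 days remain in January 2010 after the 24th (31 − 24).
Full months from February 2010 through February 2014 contribute their day counts.
Then 9 days into March 2014.
Total: 7 + 28 + 31 + 30 + 31 + 30 + 31 + 31 + 30 + 31 + 30 + 31 + 31 + 28 + 31 + 30 + 31 + 30 + 31 + 31 + 30 + 31 + 30 + 31 + 31 + 29 + 31 + 30 + 31 + 30 + 31 + 31 + 30 + 31 + 30 + 31 + 31 + 28 + 31 + 30 + 31 + 30 + 31 + 31 + 30 + 31 + 30 + 31 + 31 + 28 + 9 = 1505.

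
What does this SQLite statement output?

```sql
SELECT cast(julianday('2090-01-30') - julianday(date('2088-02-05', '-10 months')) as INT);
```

1031

Adding -10 months to 2088-02-05 gives 2087-04-05.
25 days remain in April 2087 after the 5th (30 − 5).
Full months from May 2087 through December 2089 contribute their day counts.
Then 30 days into January 2090.
Total: 25 + 31 + 30 + 31 + 31 + 30 + 31 + 30 + 31 + 31 + 29 + 31 + 30 + 31 + 30 + 31 + 31 + 30 + 31 + 30 + 31 + 31 + 28 + 31 + 30 + 31 + 30 + 31 + 31 + 30 + 31 + 30 + 31 + 30 = 1031.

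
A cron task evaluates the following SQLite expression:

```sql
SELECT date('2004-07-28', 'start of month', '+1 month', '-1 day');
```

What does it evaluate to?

`start of month` rewinds 2004-07-28 to 2004-07-01.
Adding +1 month to 2004-07-01 gives 2004-08-01.
Going back 1 day from 2004-08-01 reaches 2004-07-31 (last day of July, 31 days).

2004-07-31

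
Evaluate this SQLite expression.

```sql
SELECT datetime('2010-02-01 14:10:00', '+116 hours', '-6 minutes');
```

+116 hours from 2010-02-01 14:10:00 is 2010-02-06 10:10:00 (crosses midnight).
-6 minutes from 2010-02-06 10:10:00 is 2010-02-06 10:04:00.

2010-02-06 10:04:00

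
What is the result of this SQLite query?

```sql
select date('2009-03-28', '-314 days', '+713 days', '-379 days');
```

Applying '-314 days' to 2009-03-28: counting 314 days back gives 2008-05-18.
Applying '+713 days' to 2008-05-18: counting 713 days forward gives 2010-05-01.
Applying '-379 days' to 2010-05-01: counting 379 days back gives 2009-04-17.

2009-04-17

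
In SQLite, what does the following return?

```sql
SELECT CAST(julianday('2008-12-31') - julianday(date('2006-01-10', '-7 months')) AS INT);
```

Adding -7 months to 2006-01-10 gives 2005-06-10.
20 days remain in June 2005 after the 10th (30 − 10).
Full months from July 2005 through November 2008 contribute their day counts.
Then 31 days into December 2008.
Total: 20 + 31 + 31 + 30 + 31 + 30 + 31 + 31 + 28 + 31 + 30 + 31 + 30 + 31 + 31 + 30 + 31 + 30 + 31 + 31 + 28 + 31 + 30 + 31 + 30 + 31 + 31 + 30 + 31 + 30 + 31 + 31 + 29 + 31 + 30 + 31 + 30 + 31 + 31 + 30 + 31 + 30 + 31 = 1300.

1300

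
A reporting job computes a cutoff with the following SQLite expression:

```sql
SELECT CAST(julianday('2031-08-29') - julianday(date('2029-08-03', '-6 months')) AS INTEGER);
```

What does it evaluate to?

Adding -6 months to 2029-08-03 gives 2029-02-03.
25 days remain in February 2029 after the 3rd (28 − 3).
Full months from March 2029 through July 2031 contribute their day counts.
Then 29 days into August 2031.
Total: 25 + 31 + 30 + 31 + 30 + 31 + 31 + 30 + 31 + 30 + 31 + 31 + 28 + 31 + 30 + 31 + 30 + 31 + 31 + 30 + 31 + 30 + 31 + 31 + 28 + 31 + 30 + 31 + 30 + 31 + 29 = 937.

937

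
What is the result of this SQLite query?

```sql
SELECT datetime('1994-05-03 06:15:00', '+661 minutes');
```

1994-05-03 17:16:00

661 minutes = 11h 1m; +661 minutes from 1994-05-03 06:15:00 is 1994-05-03 17:16:00.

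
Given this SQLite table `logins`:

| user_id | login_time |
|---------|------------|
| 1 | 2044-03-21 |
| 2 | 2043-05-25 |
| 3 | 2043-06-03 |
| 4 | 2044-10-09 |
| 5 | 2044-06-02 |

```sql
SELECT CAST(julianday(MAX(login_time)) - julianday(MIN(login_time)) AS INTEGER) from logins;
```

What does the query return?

503

MIN = 2043-05-25, MAX = 2044-10-09.
6 days remain in May 2043 after the 25th (31 − 25).
Full months from June 2043 through September 2044 contribute their day counts.
Then 9 days into October 2044.
Total: 6 + 30 + 31 + 31 + 30 + 31 + 30 + 31 + 31 + 29 + 31 + 30 + 31 + 30 + 31 + 31 + 30 + 9 = 503.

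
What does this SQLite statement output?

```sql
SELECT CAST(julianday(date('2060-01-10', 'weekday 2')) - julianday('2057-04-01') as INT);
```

1017

`weekday 2` advances to the next Tuesday; 2060-01-10 is a Saturday, so it moves forward to 2060-01-13.
29 days remain in April 2057 after the 1st (30 − 1).
Full months from May 2057 through December 2059 contribute their day counts.
Then 13 days into January 2060.
Total: 29 + 31 + 30 + 31 + 31 + 30 + 31 + 30 + 31 + 31 + 28 + 31 + 30 + 31 + 30 + 31 + 31 + 30 + 31 + 30 + 31 + 31 + 28 + 31 + 30 + 31 + 30 + 31 + 31 + 30 + 31 + 30 + 31 + 13 = 1017.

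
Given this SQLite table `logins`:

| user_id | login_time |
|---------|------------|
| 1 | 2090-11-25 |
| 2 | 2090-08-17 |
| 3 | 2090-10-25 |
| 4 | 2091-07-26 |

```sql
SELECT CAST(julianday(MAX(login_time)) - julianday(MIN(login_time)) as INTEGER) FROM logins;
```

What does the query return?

MIN = 2090-08-17, MAX = 2091-07-26.
14 days remain in August 2090 after the 17th (31 − 17).
Full months from September 2090 through June 2091 contribute their day counts.
Then 26 days into July 2091.
Total: 14 + 30 + 31 + 30 + 31 + 31 + 28 + 31 + 30 + 31 + 30 + 26 = 343.

343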